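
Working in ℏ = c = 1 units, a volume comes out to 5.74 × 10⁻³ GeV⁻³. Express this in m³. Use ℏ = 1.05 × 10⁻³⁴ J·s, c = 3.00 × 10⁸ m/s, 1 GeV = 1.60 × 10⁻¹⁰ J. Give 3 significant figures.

Volume is [L]³ = [E]⁻³·(ℏc)³.
1 GeV⁻³ → (ℏc)³ × (1 GeV in J)⁻³ = 7.63 × 10⁻⁴⁸ m³.
Result: 5.74 × 10⁻³ × 7.63 × 10⁻⁴⁸ = 4.38 × 10⁻⁵⁰ m³.

4.38 × 10⁻⁵⁰ m³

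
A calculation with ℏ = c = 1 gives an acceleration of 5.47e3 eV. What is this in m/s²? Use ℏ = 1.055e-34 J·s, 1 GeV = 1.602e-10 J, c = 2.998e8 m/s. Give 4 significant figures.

2.490e27 m/s²

Acceleration is [L]/[T]² = c·[E]/ℏ.
1 GeV → c/ℏ × (1 GeV in J) = 4.552e32 m/s².
Convert the energy scale: 5.47e3 eV = 5.47e-6 GeV.
Result: 5.47e-6 × 4.552e32 = 2.490e27 m/s².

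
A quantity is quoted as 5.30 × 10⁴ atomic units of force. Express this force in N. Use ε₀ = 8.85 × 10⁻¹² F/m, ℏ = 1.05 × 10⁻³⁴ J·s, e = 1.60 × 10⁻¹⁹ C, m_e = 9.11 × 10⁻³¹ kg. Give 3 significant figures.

One atomic unit of force: F_au = E_h/a₀ = m_e²e⁶/((4πε₀)³ℏ⁴) = 8.33 × 10⁻⁸ N.
5.30 × 10⁴ × 8.33 × 10⁻⁸ N = 4.41 × 10⁻³ N

4.41 × 10⁻³ N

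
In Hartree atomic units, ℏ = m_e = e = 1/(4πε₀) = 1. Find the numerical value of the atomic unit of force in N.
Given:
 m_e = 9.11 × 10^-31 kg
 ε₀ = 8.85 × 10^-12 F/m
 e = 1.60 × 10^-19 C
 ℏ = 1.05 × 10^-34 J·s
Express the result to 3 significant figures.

8.33 × 10^-8 N

Dimensional analysis gives F_au = E_h/a₀ = m_e²e⁶/((4πε₀)³ℏ⁴).
E_h = 4.38 × 10^-18 J
a₀ = 5.26 × 10^-11 m
E_h/a₀ = 8.33 × 10^-8 N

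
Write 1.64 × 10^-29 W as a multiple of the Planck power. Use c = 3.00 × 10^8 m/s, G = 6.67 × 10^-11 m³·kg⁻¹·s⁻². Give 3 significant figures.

Planck power: P_P = c⁵/G = 3.64 × 10^52 W.
1.64 × 10^-29 / 3.64 × 10^52 = 4.50 × 10^-82

4.50 × 10^-82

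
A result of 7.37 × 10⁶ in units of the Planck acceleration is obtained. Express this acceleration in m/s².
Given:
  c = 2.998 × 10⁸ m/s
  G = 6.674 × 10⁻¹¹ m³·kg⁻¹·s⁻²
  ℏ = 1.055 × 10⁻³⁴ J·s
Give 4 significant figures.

4.098 × 10⁵⁸ m/s²

One Planck acceleration: a_P = √(c⁷/(ℏG)) = 5.560 × 10⁵¹ m/s².
7.37 × 10⁶ × 5.560 × 10⁵¹ m/s² = 4.098 × 10⁵⁸ m/s²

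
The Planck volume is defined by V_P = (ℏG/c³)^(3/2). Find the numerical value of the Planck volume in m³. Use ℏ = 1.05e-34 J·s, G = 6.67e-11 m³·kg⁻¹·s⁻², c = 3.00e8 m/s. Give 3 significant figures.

4.18e-105 m³

V_P = (ℏG/c³)^(3/2)
  = √(1.75e-209)
  = 4.18e-105 m³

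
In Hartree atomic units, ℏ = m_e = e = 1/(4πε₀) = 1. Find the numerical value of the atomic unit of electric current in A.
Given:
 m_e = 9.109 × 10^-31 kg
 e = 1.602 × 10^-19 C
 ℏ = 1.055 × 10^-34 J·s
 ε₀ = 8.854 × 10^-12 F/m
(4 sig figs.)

6.612 × 10^-3 A

The unique combination of the constants set to 1 with dimensions of current is I_au = e E_h/ℏ = m_e e⁵/((4πε₀)²ℏ³).
E_h = 4.354 × 10^-18 J
e·E_h/ℏ = 6.612 × 10^-3 A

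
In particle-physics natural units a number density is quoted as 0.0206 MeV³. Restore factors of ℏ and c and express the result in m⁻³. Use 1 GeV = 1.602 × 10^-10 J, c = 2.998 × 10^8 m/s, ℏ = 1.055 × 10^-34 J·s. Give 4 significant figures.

Number density is [L]⁻³ = [E]³/(ℏc)³.
1 GeV³ → 1/(ℏc)³ × (1 GeV in J)³ = 1.299 × 10^47 m⁻³.
Convert the energy scale: 0.0206 MeV³ = 2.06 × 10^-11 GeV³.
Result: 2.06 × 10^-11 × 1.299 × 10^47 = 2.677 × 10^36 m⁻³.

2.677 × 10^36 m⁻³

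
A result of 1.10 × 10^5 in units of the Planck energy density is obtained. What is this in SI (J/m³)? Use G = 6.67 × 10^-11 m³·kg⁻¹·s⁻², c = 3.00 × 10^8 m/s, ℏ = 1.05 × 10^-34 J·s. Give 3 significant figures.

5.15 × 10^118 J/m³

One Planck energy density: u_P = c⁷/(ℏG²) = 4.68 × 10^113 J/m³.
1.10 × 10^5 × 4.68 × 10^113 J/m³ = 5.15 × 10^118 J/m³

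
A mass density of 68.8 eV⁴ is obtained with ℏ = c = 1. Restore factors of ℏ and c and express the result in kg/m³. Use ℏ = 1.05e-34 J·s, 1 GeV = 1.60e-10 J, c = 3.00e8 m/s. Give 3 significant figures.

Mass density is [E]/(c²[L]³) = [E]⁴/(ℏ³c⁵).
1 GeV⁴ → 1/(ℏ³c⁵) × (1 GeV in J)⁴ = 2.33e20 kg/m³.
Convert the energy scale: 68.8 eV⁴ = 6.88e-35 GeV⁴.
Result: 6.88e-35 × 2.33e20 = 1.60e-14 kg/m³.

1.60e-14 kg/m³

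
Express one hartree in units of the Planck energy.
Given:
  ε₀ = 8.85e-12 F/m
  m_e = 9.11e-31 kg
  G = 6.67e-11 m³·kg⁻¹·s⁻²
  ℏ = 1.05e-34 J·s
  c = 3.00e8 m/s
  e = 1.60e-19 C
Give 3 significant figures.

hartree: E_h = m_e e⁴/(4πε₀ℏ)² = 4.38e-18 J
Planck energy: E_P = √(ℏc⁵/G) = 1.96e9 J
ratio = 4.38e-18 / 1.96e9 = 2.24e-27

2.24e-27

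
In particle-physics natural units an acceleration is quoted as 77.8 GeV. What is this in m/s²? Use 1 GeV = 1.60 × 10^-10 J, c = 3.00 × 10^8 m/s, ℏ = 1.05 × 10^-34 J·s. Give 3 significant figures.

3.56 × 10^34 m/s²

Acceleration is [L]/[T]² = c·[E]/ℏ.
1 GeV → c/ℏ × (1 GeV in J) = 4.57 × 10^32 m/s².
Result: 77.8 × 4.57 × 10^32 = 3.56 × 10^34 m/s².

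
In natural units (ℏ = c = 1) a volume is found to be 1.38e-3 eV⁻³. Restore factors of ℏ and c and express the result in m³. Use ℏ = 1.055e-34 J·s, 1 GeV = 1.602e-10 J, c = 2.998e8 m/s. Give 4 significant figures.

Volume is [L]³ = [E]⁻³·(ℏc)³.
1 GeV⁻³ → (ℏc)³ × (1 GeV in J)⁻³ = 7.696e-48 m³.
Convert the energy scale: 1.38e-3 eV⁻³ = 1.38e24 GeV⁻³.
Result: 1.38e24 × 7.696e-48 = 1.062e-23 m³.

1.062e-23 m³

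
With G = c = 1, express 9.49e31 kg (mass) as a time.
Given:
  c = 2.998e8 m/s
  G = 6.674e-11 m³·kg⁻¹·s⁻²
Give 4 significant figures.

2.350e-4 s

Mass → time via G/c³.
9.49e31 kg × (G/c³) = 2.350e-4 s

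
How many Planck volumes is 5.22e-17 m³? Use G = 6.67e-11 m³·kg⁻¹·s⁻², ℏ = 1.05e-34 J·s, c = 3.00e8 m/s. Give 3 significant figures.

1.25e88

Planck volume: V_P = (ℏG/c³)^(3/2) = 4.18e-105 m³.
5.22e-17 / 4.18e-105 = 1.25e88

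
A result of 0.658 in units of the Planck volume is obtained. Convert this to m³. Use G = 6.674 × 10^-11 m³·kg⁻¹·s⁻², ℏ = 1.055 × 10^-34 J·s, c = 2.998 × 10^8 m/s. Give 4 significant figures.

2.779 × 10^-105 m³

One Planck volume: V_P = (ℏG/c³)^(3/2) = 4.224 × 10^-105 m³.
0.658 × 4.224 × 10^-105 m³ = 2.779 × 10^-105 m³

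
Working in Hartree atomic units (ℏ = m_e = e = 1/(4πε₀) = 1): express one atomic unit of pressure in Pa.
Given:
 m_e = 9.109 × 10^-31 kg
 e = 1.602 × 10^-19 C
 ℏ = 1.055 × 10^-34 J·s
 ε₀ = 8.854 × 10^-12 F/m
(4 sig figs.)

From ℏ = m_e = e = 1/(4πε₀) = 1 the pressure scale is P_au = E_h/a₀³ = m_e⁴e¹⁰/((4πε₀)⁵ℏ⁸).
E_h = 4.354 × 10^-18 J
a₀ = 5.297 × 10^-11 m
E_h/a₀³ = 2.929 × 10^13 Pa

2.929 × 10^13 Pa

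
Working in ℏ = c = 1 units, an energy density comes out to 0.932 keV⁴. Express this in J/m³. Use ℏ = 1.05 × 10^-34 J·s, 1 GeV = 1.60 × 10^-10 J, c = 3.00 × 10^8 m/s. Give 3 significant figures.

[E]/[L]³ = [E]⁴/(ℏc)³; restore (ℏc)⁻³.
1 GeV⁴ → 1/(ℏc)³ × (1 GeV in J)⁴ = 2.10 × 10^37 J/m³.
Convert the energy scale: 0.932 keV⁴ = 9.32 × 10^-25 GeV⁴.
Result: 9.32 × 10^-25 × 2.10 × 10^37 = 1.95 × 10^13 J/m³.

1.95 × 10^13 J/m³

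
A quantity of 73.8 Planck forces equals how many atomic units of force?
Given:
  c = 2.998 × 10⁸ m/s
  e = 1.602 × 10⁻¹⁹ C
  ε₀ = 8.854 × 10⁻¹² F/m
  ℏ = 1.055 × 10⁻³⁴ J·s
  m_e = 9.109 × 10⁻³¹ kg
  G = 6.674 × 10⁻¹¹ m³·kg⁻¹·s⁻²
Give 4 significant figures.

1.087 × 10⁵³

Planck force: F_P = c⁴/G = 1.210 × 10⁴⁴ N
atomic unit of force: F_au = E_h/a₀ = m_e²e⁶/((4πε₀)³ℏ⁴) = 8.220 × 10⁻⁸ N
73.8 × 1.210 × 10⁴⁴ / 8.220 × 10⁻⁸ = 1.087 × 10⁵³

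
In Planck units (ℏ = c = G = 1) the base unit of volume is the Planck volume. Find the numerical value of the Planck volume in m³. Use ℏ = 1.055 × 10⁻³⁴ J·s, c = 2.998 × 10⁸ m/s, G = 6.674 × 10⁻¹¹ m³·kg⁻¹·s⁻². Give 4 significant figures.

V_P = (ℏG/c³)^(3/2)
  = √(1.784 × 10⁻²⁰⁹)
  = 4.224 × 10⁻¹⁰⁵ m³

4.224 × 10⁻¹⁰⁵ m³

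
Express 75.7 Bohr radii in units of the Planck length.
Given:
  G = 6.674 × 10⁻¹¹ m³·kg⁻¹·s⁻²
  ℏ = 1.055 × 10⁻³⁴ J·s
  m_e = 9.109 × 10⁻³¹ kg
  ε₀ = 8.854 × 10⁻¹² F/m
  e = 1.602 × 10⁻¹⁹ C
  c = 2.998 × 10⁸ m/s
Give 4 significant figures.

Bohr radius: a₀ = 4πε₀ℏ²/(m_e e²) = 5.297 × 10⁻¹¹ m
Planck length: ℓ_P = √(ℏG/c³) = 1.616 × 10⁻³⁵ m
75.7 × 5.297 × 10⁻¹¹ / 1.616 × 10⁻³⁵ = 2.481 × 10²⁶

2.481 × 10²⁶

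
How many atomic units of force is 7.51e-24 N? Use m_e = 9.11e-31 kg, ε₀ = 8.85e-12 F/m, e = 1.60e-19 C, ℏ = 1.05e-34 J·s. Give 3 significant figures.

atomic unit of force: F_au = E_h/a₀ = m_e²e⁶/((4πε₀)³ℏ⁴) = 8.33e-8 N.
7.51e-24 / 8.33e-8 = 9.02e-17

9.02e-17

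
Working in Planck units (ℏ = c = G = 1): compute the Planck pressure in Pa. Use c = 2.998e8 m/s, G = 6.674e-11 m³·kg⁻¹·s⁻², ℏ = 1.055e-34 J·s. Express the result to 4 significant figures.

4.632e113 Pa

The unique combination of the constants set to 1 with dimensions of pressure is p_P = c⁷/(ℏG²).
  = 2.177e59 / 4.699e-55
  = 4.632e113 Pa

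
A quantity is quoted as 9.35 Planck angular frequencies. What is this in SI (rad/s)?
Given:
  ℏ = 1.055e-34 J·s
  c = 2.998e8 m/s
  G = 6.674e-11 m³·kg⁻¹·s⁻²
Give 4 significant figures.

1.734e44 rad/s

One Planck angular frequency: ω_P = √(c⁵/(ℏG)) = 1.855e43 rad/s.
9.35 × 1.855e43 rad/s = 1.734e44 rad/s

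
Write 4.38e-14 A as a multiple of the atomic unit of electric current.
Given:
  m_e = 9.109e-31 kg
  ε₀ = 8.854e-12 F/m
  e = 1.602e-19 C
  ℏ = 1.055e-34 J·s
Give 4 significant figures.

atomic unit of electric current: I_au = e E_h/ℏ = m_e e⁵/((4πε₀)²ℏ³) = 6.612e-3 A.
4.38e-14 / 6.612e-3 = 6.624e-12

6.624e-12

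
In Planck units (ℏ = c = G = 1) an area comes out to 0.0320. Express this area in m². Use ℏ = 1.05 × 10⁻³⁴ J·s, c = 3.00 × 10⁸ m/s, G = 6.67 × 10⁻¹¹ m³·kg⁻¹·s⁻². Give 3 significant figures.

8.30 × 10⁻⁷² m²

One Planck area: A_P = ℏG/c³ = 2.59 × 10⁻⁷⁰ m².
0.0320 × 2.59 × 10⁻⁷⁰ m² = 8.30 × 10⁻⁷² m²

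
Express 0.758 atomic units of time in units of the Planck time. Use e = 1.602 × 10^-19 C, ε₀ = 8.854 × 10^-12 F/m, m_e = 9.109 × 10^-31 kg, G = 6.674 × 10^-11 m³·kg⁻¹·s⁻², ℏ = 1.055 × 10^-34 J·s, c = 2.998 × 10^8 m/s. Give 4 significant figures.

3.406 × 10^26

atomic unit of time: τ_au = (4πε₀)²ℏ³/(m_e e⁴) = 2.423 × 10^-17 s
Planck time: t_P = √(ℏG/c⁵) = 5.392 × 10^-44 s
0.758 × 2.423 × 10^-17 / 5.392 × 10^-44 = 3.406 × 10^26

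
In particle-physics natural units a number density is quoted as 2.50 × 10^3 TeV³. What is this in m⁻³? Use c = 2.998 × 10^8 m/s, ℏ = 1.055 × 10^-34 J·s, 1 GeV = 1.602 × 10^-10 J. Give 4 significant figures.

3.248 × 10^59 m⁻³

Number density is [L]⁻³ = [E]³/(ℏc)³.
1 GeV³ → 1/(ℏc)³ × (1 GeV in J)³ = 1.299 × 10^47 m⁻³.
Convert the energy scale: 2.50 × 10^3 TeV³ = 2.50 × 10^12 GeV³.
Result: 2.50 × 10^12 × 1.299 × 10^47 = 3.248 × 10^59 m⁻³.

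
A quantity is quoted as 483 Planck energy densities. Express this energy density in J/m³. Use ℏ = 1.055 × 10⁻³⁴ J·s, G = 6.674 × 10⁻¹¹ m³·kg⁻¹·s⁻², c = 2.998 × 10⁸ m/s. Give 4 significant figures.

One Planck energy density: u_P = c⁷/(ℏG²) = 4.632 × 10¹¹³ J/m³.
483 × 4.632 × 10¹¹³ J/m³ = 2.237 × 10¹¹⁶ J/m³

2.237 × 10¹¹⁶ J/m³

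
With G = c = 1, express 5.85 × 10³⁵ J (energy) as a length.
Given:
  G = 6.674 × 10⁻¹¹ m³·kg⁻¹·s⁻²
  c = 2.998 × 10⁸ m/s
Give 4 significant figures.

4.833 × 10⁻⁹ m

Energy → length via G/c⁴.
5.85 × 10³⁵ J × (G/c⁴) = 4.833 × 10⁻⁹ m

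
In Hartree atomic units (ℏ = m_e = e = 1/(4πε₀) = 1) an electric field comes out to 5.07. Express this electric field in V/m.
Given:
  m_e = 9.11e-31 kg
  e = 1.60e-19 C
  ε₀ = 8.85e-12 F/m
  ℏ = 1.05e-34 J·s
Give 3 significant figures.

2.64e12 V/m

One atomic unit of electric field: E_au = E_h/(e a₀) = m_e²e⁵/((4πε₀)³ℏ⁴) = 5.20e11 V/m.
5.07 × 5.20e11 V/m = 2.64e12 V/m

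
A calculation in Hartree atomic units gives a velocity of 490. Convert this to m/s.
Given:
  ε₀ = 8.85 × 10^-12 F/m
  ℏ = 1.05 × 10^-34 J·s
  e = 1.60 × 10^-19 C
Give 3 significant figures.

One atomic unit of velocity: v_au = e²/(4πε₀ℏ) = 2.19 × 10^6 m/s.
490 × 2.19 × 10^6 m/s = 1.07 × 10^9 m/s

1.07 × 10^9 m/s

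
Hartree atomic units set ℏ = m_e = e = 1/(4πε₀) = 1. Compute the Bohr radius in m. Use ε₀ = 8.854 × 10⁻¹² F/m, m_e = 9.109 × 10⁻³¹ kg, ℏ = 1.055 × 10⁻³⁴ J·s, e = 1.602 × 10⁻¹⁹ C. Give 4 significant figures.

Dimensional analysis gives a₀ = 4πε₀ℏ²/(m_e e²).
  = 1.238 × 10⁻⁷⁸ / 2.338 × 10⁻⁶⁸
  = 5.297 × 10⁻¹¹ m

5.297 × 10⁻¹¹ m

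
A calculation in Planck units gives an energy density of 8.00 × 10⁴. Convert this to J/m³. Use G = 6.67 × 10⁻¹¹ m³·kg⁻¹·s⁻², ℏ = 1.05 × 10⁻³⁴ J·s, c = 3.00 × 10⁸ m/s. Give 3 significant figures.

3.75 × 10¹¹⁸ J/m³

One Planck energy density: u_P = c⁷/(ℏG²) = 4.68 × 10¹¹³ J/m³.
8.00 × 10⁴ × 4.68 × 10¹¹³ J/m³ = 3.75 × 10¹¹⁸ J/m³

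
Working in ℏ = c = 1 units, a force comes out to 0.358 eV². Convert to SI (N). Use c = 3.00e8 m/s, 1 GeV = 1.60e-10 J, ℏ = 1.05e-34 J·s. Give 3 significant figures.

Force is [E]/[L] = [E]²/(ℏc); restore (ℏc)⁻¹.
1 GeV² → 1/(ℏc) × (1 GeV in J)² = 8.13e5 N.
Convert the energy scale: 0.358 eV² = 3.58e-19 GeV².
Result: 3.58e-19 × 8.13e5 = 2.91e-13 N.

2.91e-13 N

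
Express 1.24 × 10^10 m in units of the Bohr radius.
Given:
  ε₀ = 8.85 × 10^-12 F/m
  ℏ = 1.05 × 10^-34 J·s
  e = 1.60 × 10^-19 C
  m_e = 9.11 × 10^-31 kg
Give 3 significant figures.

2.36 × 10^20

Bohr radius: a₀ = 4πε₀ℏ²/(m_e e²) = 5.26 × 10^-11 m.
1.24 × 10^10 / 5.26 × 10^-11 = 2.36 × 10^20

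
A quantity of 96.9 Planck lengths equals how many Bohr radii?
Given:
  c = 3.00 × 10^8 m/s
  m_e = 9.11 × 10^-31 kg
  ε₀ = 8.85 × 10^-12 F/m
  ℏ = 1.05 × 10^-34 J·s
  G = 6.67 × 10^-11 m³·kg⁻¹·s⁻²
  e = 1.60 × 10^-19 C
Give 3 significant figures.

Planck length: ℓ_P = √(ℏG/c³) = 1.61 × 10^-35 m
Bohr radius: a₀ = 4πε₀ℏ²/(m_e e²) = 5.26 × 10^-11 m
96.9 × 1.61 × 10^-35 / 5.26 × 10^-11 = 2.97 × 10^-23

2.97 × 10^-23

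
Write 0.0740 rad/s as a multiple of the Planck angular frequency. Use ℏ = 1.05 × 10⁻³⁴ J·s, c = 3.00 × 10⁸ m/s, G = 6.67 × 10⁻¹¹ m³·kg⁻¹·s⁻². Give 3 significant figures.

Planck angular frequency: ω_P = √(c⁵/(ℏG)) = 1.86 × 10⁴³ rad/s.
0.0740 / 1.86 × 10⁴³ = 3.97 × 10⁻⁴⁵

3.97 × 10⁻⁴⁵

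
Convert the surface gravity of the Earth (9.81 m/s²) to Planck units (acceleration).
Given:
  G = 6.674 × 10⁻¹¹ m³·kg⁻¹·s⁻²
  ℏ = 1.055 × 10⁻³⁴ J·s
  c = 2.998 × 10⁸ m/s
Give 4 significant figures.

1.764 × 10⁻⁵¹

Planck acceleration: a_P = √(c⁷/(ℏG)) = 5.560 × 10⁵¹ m/s².
9.81 / 5.560 × 10⁵¹ = 1.764 × 10⁻⁵¹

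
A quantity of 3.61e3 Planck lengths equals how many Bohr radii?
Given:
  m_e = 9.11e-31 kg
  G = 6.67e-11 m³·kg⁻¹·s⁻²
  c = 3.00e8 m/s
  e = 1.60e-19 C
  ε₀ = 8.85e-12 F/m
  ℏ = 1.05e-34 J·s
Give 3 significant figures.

1.11e-21

Planck length: ℓ_P = √(ℏG/c³) = 1.61e-35 m
Bohr radius: a₀ = 4πε₀ℏ²/(m_e e²) = 5.26e-11 m
3.61e3 × 1.61e-35 / 5.26e-11 = 1.11e-21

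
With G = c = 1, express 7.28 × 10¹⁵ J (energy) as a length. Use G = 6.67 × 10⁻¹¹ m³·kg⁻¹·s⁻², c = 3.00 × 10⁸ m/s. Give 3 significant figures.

5.99 × 10⁻²⁹ m

Energy → length via G/c⁴.
7.28 × 10¹⁵ J × (G/c⁴) = 5.99 × 10⁻²⁹ m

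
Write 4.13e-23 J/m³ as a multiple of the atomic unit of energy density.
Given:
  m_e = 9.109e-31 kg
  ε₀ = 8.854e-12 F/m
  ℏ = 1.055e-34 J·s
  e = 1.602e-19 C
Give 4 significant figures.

atomic unit of energy density: u_au = E_h/a₀³ = m_e⁴e¹⁰/((4πε₀)⁵ℏ⁸) = 2.929e13 J/m³.
4.13e-23 / 2.929e13 = 1.410e-36

1.410e-36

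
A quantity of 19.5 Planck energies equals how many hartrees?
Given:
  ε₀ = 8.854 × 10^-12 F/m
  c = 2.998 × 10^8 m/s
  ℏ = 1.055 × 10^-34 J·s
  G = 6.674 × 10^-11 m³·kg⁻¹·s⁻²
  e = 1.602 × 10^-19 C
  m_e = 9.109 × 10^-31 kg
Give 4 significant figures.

8.763 × 10^27

Planck energy: E_P = √(ℏc⁵/G) = 1.957 × 10^9 J
hartree: E_h = m_e e⁴/(4πε₀ℏ)² = 4.354 × 10^-18 J
19.5 × 1.957 × 10^9 / 4.354 × 10^-18 = 8.763 × 10^27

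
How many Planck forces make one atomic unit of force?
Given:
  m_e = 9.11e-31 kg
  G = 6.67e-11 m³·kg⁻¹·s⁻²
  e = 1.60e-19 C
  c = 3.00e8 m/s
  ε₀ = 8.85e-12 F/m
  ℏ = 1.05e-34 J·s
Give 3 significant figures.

6.86e-52

atomic unit of force: F_au = E_h/a₀ = m_e²e⁶/((4πε₀)³ℏ⁴) = 8.33e-8 N
Planck force: F_P = c⁴/G = 1.21e44 N
ratio = 8.33e-8 / 1.21e44 = 6.86e-52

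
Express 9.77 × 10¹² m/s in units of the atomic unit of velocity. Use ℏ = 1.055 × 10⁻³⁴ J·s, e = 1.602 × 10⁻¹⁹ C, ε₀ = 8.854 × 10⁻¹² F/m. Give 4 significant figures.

4.469 × 10⁶

atomic unit of velocity: v_au = e²/(4πε₀ℏ) = 2.186 × 10⁶ m/s.
9.77 × 10¹² / 2.186 × 10⁶ = 4.469 × 10⁶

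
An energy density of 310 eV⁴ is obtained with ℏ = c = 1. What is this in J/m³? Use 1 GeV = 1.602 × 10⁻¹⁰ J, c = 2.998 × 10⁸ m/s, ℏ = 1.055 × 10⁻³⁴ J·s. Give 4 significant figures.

[E]/[L]³ = [E]⁴/(ℏc)³; restore (ℏc)⁻³.
1 GeV⁴ → 1/(ℏc)³ × (1 GeV in J)⁴ = 2.082 × 10³⁷ J/m³.
Convert the energy scale: 310 eV⁴ = 3.10 × 10⁻³⁴ GeV⁴.
Result: 3.10 × 10⁻³⁴ × 2.082 × 10³⁷ = 6.453 × 10³ J/m³.

6.453 × 10³ J/m³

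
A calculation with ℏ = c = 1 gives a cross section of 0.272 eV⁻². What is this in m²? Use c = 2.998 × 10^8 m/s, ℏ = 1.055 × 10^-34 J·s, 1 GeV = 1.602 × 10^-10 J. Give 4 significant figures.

Area is [L]² = [E]⁻²·(ℏc)²; restore (ℏc)².
1 GeV⁻² → (ℏc)² × (1 GeV in J)⁻² = 3.898 × 10^-32 m².
Convert the energy scale: 0.272 eV⁻² = 2.72 × 10^17 GeV⁻².
Result: 2.72 × 10^17 × 3.898 × 10^-32 = 1.060 × 10^-14 m².

1.060 × 10^-14 m²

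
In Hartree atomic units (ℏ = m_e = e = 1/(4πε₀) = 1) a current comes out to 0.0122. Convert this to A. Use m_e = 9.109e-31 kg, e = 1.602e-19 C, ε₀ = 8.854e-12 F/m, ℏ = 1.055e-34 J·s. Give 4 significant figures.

One atomic unit of electric current: I_au = e E_h/ℏ = m_e e⁵/((4πε₀)²ℏ³) = 6.612e-3 A.
0.0122 × 6.612e-3 A = 8.067e-5 A

8.067e-5 A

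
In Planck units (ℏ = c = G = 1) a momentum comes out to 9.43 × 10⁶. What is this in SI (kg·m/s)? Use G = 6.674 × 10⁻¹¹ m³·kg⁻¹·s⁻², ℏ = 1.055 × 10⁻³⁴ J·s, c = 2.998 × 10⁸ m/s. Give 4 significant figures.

6.154 × 10⁷ kg·m/s

One Planck momentum: p_P = √(ℏc³/G) = 6.527 kg·m/s.
9.43 × 10⁶ × 6.527 kg·m/s = 6.154 × 10⁷ kg·m/s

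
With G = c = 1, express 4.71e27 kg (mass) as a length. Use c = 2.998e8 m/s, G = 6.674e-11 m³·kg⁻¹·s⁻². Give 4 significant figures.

3.497 m

In G = c = 1 units mass has dimensions of length; the conversion factor is G/c².
4.71e27 kg × (G/c²) = 3.497 m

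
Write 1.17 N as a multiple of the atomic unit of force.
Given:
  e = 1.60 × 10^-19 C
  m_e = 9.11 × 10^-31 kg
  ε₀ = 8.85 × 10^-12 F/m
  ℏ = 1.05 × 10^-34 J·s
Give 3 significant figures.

1.40 × 10^7

atomic unit of force: F_au = E_h/a₀ = m_e²e⁶/((4πε₀)³ℏ⁴) = 8.33 × 10^-8 N.
1.17 / 8.33 × 10^-8 = 1.40 × 10^7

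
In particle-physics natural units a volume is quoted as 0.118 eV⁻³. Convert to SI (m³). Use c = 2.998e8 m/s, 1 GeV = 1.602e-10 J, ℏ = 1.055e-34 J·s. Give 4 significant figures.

Volume is [L]³ = [E]⁻³·(ℏc)³.
1 GeV⁻³ → (ℏc)³ × (1 GeV in J)⁻³ = 7.696e-48 m³.
Convert the energy scale: 0.118 eV⁻³ = 1.18e26 GeV⁻³.
Result: 1.18e26 × 7.696e-48 = 9.081e-22 m³.

9.081e-22 m³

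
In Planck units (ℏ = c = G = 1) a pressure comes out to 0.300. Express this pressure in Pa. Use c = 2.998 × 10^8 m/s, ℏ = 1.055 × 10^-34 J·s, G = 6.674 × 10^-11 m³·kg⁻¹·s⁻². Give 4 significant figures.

1.390 × 10^113 Pa

One Planck pressure: p_P = c⁷/(ℏG²) = 4.632 × 10^113 Pa.
0.300 × 4.632 × 10^113 Pa = 1.390 × 10^113 Pa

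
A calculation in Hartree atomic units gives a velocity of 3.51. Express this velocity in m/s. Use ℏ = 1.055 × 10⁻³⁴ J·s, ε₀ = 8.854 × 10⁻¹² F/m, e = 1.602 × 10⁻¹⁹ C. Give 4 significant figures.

7.674 × 10⁶ m/s

One atomic unit of velocity: v_au = e²/(4πε₀ℏ) = 2.186 × 10⁶ m/s.
3.51 × 2.186 × 10⁶ m/s = 7.674 × 10⁶ m/s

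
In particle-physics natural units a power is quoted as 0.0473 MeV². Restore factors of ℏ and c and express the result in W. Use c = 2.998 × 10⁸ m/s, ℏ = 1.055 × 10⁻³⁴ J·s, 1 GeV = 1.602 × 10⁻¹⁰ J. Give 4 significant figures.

Power is [E]/[T] = [E]²/ℏ.
1 GeV² → 1/ℏ × (1 GeV in J)² = 2.433 × 10¹⁴ W.
Convert the energy scale: 0.0473 MeV² = 4.73 × 10⁻⁸ GeV².
Result: 4.73 × 10⁻⁸ × 2.433 × 10¹⁴ = 1.151 × 10⁷ W.

1.151 × 10⁷ W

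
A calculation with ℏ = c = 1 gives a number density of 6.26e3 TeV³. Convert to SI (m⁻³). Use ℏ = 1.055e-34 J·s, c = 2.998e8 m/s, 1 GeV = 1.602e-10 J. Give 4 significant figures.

Number density is [L]⁻³ = [E]³/(ℏc)³.
1 GeV³ → 1/(ℏc)³ × (1 GeV in J)³ = 1.299e47 m⁻³.
Convert the energy scale: 6.26e3 TeV³ = 6.26e12 GeV³.
Result: 6.26e12 × 1.299e47 = 8.134e59 m⁻³.

8.134e59 m⁻³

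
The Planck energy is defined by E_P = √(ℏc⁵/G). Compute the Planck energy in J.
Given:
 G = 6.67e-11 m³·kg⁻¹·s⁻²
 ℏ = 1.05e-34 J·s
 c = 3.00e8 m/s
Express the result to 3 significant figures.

1.96e9 J

E_P = √(ℏc⁵/G)
  = √(3.83e18)
  = 1.96e9 J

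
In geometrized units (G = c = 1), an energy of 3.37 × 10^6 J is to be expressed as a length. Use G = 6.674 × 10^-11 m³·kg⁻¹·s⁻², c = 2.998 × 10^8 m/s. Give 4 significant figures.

2.784 × 10^-38 m

Energy → length via G/c⁴.
3.37 × 10^6 J × (G/c⁴) = 2.784 × 10^-38 m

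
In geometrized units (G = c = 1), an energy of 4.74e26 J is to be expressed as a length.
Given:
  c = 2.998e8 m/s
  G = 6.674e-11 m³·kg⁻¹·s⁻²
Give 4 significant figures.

3.916e-18 m

Energy → length via G/c⁴.
4.74e26 J × (G/c⁴) = 3.916e-18 m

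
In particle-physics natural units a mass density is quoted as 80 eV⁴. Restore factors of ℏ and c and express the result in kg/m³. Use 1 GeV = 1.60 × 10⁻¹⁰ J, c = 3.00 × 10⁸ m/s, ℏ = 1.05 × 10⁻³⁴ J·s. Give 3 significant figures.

1.86 × 10⁻¹⁴ kg/m³

Mass density is [E]/(c²[L]³) = [E]⁴/(ℏ³c⁵).
1 GeV⁴ → 1/(ℏ³c⁵) × (1 GeV in J)⁴ = 2.33 × 10²⁰ kg/m³.
Convert the energy scale: 80 eV⁴ = 8.00 × 10⁻³⁵ GeV⁴.
Result: 8.00 × 10⁻³⁵ × 2.33 × 10²⁰ = 1.86 × 10⁻¹⁴ kg/m³.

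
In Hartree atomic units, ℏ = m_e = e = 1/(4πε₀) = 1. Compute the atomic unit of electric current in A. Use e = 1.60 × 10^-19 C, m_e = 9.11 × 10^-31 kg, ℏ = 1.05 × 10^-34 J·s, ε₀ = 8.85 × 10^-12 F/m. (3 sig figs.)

6.67 × 10^-3 A

Dimensional analysis gives I_au = e E_h/ℏ = m_e e⁵/((4πε₀)²ℏ³).
E_h = 4.38 × 10^-18 J
e·E_h/ℏ = 6.67 × 10^-3 A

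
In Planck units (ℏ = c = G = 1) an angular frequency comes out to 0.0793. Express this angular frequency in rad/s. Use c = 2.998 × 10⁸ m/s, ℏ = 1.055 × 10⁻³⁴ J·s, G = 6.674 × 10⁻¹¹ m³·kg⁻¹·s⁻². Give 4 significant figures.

One Planck angular frequency: ω_P = √(c⁵/(ℏG)) = 1.855 × 10⁴³ rad/s.
0.0793 × 1.855 × 10⁴³ rad/s = 1.471 × 10⁴² rad/s

1.471 × 10⁴² rad/s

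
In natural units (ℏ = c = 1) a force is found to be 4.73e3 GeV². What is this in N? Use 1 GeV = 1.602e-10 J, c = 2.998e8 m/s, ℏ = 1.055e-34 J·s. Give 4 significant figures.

Force is [E]/[L] = [E]²/(ℏc); restore (ℏc)⁻¹.
1 GeV² → 1/(ℏc) × (1 GeV in J)² = 8.114e5 N.
Result: 4.73e3 × 8.114e5 = 3.838e9 N.

3.838e9 N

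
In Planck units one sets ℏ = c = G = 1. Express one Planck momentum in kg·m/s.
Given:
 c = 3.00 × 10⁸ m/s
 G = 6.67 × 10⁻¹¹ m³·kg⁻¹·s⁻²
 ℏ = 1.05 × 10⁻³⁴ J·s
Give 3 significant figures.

p_P = √(ℏc³/G)
  = √(42.5)
  = 6.52 kg·m/s

6.52 kg·m/s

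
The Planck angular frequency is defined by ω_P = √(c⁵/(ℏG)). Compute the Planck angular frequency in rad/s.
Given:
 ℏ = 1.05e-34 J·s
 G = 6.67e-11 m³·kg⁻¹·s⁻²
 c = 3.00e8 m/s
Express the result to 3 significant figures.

1.86e43 rad/s

ω_P = √(c⁵/(ℏG))
  = √(3.47e86)
  = 1.86e43 rad/s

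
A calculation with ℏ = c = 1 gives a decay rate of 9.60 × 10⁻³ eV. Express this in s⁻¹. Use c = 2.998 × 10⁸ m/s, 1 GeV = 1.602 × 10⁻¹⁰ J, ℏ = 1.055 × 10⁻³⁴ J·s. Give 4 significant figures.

1.458 × 10¹³ s⁻¹

A rate is [E]/ℏ; divide by ℏ.
1 GeV → 1/ℏ × (1 GeV in J) = 1.518 × 10²⁴ s⁻¹.
Convert the energy scale: 9.60 × 10⁻³ eV = 9.60 × 10⁻¹² GeV.
Result: 9.60 × 10⁻¹² × 1.518 × 10²⁴ = 1.458 × 10¹³ s⁻¹.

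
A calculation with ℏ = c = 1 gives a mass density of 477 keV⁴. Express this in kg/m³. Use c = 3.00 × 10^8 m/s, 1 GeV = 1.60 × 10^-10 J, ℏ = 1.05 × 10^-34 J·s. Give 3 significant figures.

Mass density is [E]/(c²[L]³) = [E]⁴/(ℏ³c⁵).
1 GeV⁴ → 1/(ℏ³c⁵) × (1 GeV in J)⁴ = 2.33 × 10^20 kg/m³.
Convert the energy scale: 477 keV⁴ = 4.77 × 10^-22 GeV⁴.
Result: 4.77 × 10^-22 × 2.33 × 10^20 = 0.111 kg/m³.

0.111 kg/m³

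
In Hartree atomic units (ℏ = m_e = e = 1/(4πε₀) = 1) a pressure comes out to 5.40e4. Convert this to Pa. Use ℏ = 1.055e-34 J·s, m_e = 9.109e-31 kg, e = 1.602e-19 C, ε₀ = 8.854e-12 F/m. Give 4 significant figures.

1.582e18 Pa

One atomic unit of pressure: P_au = E_h/a₀³ = m_e⁴e¹⁰/((4πε₀)⁵ℏ⁸) = 2.929e13 Pa.
5.40e4 × 2.929e13 Pa = 1.582e18 Pa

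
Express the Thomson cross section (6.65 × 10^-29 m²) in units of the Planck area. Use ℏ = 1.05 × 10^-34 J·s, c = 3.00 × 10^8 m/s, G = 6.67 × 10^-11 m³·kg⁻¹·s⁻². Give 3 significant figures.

Planck area: A_P = ℏG/c³ = 2.59 × 10^-70 m².
6.65 × 10^-29 / 2.59 × 10^-70 = 2.56 × 10^41

2.56 × 10^41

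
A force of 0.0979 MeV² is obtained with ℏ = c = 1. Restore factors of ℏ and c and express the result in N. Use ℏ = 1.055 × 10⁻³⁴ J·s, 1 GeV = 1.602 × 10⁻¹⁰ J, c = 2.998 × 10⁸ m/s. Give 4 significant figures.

0.07944 N

Force is [E]/[L] = [E]²/(ℏc); restore (ℏc)⁻¹.
1 GeV² → 1/(ℏc) × (1 GeV in J)² = 8.114 × 10⁵ N.
Convert the energy scale: 0.0979 MeV² = 9.79 × 10⁻⁸ GeV².
Result: 9.79 × 10⁻⁸ × 8.114 × 10⁵ = 0.07944 N.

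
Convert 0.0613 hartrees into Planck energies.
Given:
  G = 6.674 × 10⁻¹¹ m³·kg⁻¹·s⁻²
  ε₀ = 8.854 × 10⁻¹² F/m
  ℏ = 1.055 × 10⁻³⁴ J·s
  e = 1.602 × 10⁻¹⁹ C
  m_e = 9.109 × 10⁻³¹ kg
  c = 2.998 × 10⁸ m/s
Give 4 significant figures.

1.364 × 10⁻²⁸

hartree: E_h = m_e e⁴/(4πε₀ℏ)² = 4.354 × 10⁻¹⁸ J
Planck energy: E_P = √(ℏc⁵/G) = 1.957 × 10⁹ J
0.0613 × 4.354 × 10⁻¹⁸ / 1.957 × 10⁹ = 1.364 × 10⁻²⁸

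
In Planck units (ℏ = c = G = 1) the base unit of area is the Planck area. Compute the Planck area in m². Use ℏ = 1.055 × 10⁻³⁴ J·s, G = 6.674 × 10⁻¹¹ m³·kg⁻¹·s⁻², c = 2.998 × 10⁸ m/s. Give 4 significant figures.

2.613 × 10⁻⁷⁰ m²

A_P = ℏG/c³
  = 7.041 × 10⁻⁴⁵ / 2.695 × 10²⁵
  = 2.613 × 10⁻⁷⁰ m²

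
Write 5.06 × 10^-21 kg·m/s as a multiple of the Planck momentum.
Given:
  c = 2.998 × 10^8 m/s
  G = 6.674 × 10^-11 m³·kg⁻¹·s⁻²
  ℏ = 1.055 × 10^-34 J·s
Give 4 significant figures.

Planck momentum: p_P = √(ℏc³/G) = 6.527 kg·m/s.
5.06 × 10^-21 / 6.527 = 7.753 × 10^-22

7.753 × 10^-22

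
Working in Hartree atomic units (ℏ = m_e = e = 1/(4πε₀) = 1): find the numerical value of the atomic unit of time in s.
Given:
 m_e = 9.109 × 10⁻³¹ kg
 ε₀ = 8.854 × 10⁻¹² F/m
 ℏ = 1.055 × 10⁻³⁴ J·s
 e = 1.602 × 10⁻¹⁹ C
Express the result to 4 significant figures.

2.423 × 10⁻¹⁷ s

From ℏ = m_e = e = 1/(4πε₀) = 1 the time scale is τ_au = (4πε₀)²ℏ³/(m_e e⁴).
E_h = 4.354 × 10⁻¹⁸ J
ℏ/E_h = 2.423 × 10⁻¹⁷ s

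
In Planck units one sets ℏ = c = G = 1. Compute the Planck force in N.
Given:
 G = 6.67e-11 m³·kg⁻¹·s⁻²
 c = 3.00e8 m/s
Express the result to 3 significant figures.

F_P = c⁴/G
  = 8.10e33 / 6.67e-11
  = 1.21e44 N

1.21e44 N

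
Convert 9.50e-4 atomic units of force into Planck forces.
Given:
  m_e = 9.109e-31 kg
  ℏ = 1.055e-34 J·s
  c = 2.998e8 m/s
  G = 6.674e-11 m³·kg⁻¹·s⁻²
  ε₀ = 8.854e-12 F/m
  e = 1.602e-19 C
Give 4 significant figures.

6.451e-55

atomic unit of force: F_au = E_h/a₀ = m_e²e⁶/((4πε₀)³ℏ⁴) = 8.220e-8 N
Planck force: F_P = c⁴/G = 1.210e44 N
9.50e-4 × 8.220e-8 / 1.210e44 = 6.451e-55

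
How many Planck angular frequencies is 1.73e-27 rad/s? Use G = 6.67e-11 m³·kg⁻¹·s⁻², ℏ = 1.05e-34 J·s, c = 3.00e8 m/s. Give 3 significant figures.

9.29e-71

Planck angular frequency: ω_P = √(c⁵/(ℏG)) = 1.86e43 rad/s.
1.73e-27 / 1.86e43 = 9.29e-71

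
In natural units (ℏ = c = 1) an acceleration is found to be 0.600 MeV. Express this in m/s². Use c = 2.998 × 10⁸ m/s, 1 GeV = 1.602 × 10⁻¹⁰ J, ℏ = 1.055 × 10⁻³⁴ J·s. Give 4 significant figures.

Acceleration is [L]/[T]² = c·[E]/ℏ.
1 GeV → c/ℏ × (1 GeV in J) = 4.552 × 10³² m/s².
Convert the energy scale: 0.600 MeV = 6.00 × 10⁻⁴ GeV.
Result: 6.00 × 10⁻⁴ × 4.552 × 10³² = 2.731 × 10²⁹ m/s².

2.731 × 10²⁹ m/s²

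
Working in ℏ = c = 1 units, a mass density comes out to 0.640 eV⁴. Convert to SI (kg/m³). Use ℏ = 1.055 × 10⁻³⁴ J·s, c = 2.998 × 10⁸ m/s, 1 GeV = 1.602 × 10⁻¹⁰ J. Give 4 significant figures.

1.482 × 10⁻¹⁶ kg/m³

Mass density is [E]/(c²[L]³) = [E]⁴/(ℏ³c⁵).
1 GeV⁴ → 1/(ℏ³c⁵) × (1 GeV in J)⁴ = 2.316 × 10²⁰ kg/m³.
Convert the energy scale: 0.640 eV⁴ = 6.40 × 10⁻³⁷ GeV⁴.
Result: 6.40 × 10⁻³⁷ × 2.316 × 10²⁰ = 1.482 × 10⁻¹⁶ kg/m³.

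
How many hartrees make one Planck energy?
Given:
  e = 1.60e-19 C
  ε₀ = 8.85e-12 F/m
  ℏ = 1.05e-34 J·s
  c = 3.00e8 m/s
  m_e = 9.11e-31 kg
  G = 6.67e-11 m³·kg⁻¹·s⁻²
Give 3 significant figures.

4.47e26

Planck energy: E_P = √(ℏc⁵/G) = 1.96e9 J
hartree: E_h = m_e e⁴/(4πε₀ℏ)² = 4.38e-18 J
ratio = 1.96e9 / 4.38e-18 = 4.47e26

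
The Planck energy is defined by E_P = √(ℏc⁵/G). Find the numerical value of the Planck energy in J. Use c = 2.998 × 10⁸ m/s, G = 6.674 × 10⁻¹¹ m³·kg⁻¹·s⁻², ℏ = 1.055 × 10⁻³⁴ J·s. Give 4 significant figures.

E_P = √(ℏc⁵/G)
  = √(3.828 × 10¹⁸)
  = 1.957 × 10⁹ J

1.957 × 10⁹ J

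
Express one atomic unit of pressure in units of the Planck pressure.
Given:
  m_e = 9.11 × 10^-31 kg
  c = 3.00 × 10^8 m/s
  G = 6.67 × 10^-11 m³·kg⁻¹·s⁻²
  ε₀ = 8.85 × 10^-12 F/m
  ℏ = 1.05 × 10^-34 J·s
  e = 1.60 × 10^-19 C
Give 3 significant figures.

atomic unit of pressure: P_au = E_h/a₀³ = m_e⁴e¹⁰/((4πε₀)⁵ℏ⁸) = 3.01 × 10^13 Pa
Planck pressure: p_P = c⁷/(ℏG²) = 4.68 × 10^113 Pa
ratio = 3.01 × 10^13 / 4.68 × 10^113 = 6.44 × 10^-101

6.44 × 10^-101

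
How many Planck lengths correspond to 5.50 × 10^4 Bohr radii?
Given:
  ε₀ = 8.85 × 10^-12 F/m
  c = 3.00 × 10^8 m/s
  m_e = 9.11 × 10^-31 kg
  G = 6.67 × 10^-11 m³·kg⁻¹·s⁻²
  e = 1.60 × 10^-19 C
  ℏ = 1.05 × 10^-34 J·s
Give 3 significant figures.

Bohr radius: a₀ = 4πε₀ℏ²/(m_e e²) = 5.26 × 10^-11 m
Planck length: ℓ_P = √(ℏG/c³) = 1.61 × 10^-35 m
5.50 × 10^4 × 5.26 × 10^-11 / 1.61 × 10^-35 = 1.80 × 10^29

1.80 × 10^29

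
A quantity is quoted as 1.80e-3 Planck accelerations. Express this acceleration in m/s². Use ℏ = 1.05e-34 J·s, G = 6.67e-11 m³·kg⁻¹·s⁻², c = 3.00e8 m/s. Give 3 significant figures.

One Planck acceleration: a_P = √(c⁷/(ℏG)) = 5.59e51 m/s².
1.80e-3 × 5.59e51 m/s² = 1.01e49 m/s²

1.01e49 m/s²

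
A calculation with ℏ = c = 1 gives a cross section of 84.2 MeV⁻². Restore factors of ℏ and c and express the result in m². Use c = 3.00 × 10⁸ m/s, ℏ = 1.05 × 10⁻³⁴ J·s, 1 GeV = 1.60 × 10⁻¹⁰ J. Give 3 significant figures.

3.26 × 10⁻²⁴ m²

Area is [L]² = [E]⁻²·(ℏc)²; restore (ℏc)².
1 GeV⁻² → (ℏc)² × (1 GeV in J)⁻² = 3.88 × 10⁻³² m².
Convert the energy scale: 84.2 MeV⁻² = 8.42 × 10⁷ GeV⁻².
Result: 8.42 × 10⁷ × 3.88 × 10⁻³² = 3.26 × 10⁻²⁴ m².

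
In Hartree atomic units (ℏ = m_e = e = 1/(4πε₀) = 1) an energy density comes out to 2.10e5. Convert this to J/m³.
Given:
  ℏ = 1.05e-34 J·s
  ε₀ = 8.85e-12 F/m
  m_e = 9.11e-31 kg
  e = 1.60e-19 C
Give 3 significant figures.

6.33e18 J/m³

One atomic unit of energy density: u_au = E_h/a₀³ = m_e⁴e¹⁰/((4πε₀)⁵ℏ⁸) = 3.01e13 J/m³.
2.10e5 × 3.01e13 J/m³ = 6.33e18 J/m³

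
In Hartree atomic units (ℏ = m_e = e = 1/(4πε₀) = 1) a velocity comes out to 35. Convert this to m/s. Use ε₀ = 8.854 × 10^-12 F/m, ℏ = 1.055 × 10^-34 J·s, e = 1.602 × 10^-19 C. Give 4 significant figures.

One atomic unit of velocity: v_au = e²/(4πε₀ℏ) = 2.186 × 10^6 m/s.
35 × 2.186 × 10^6 m/s = 7.652 × 10^7 m/s

7.652 × 10^7 m/s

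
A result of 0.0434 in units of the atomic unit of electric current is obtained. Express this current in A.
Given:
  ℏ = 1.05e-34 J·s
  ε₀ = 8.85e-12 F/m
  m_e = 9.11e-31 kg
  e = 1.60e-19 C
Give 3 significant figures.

One atomic unit of electric current: I_au = e E_h/ℏ = m_e e⁵/((4πε₀)²ℏ³) = 6.67e-3 A.
0.0434 × 6.67e-3 A = 2.90e-4 A

2.90e-4 A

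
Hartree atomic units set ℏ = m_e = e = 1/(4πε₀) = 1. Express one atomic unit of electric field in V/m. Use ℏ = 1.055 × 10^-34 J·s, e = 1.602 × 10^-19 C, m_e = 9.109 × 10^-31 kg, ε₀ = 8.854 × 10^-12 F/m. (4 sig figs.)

Dimensional analysis gives E_au = E_h/(e a₀) = m_e²e⁵/((4πε₀)³ℏ⁴).
E_h = 4.354 × 10^-18 J
a₀ = 5.297 × 10^-11 m
E_h/(e·a₀) = 5.131 × 10^11 V/m

5.131 × 10^11 V/m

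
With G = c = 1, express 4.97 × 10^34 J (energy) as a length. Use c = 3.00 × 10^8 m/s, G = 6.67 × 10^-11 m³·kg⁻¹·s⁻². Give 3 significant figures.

4.09 × 10^-10 m

Energy → length via G/c⁴.
4.97 × 10^34 J × (G/c⁴) = 4.09 × 10^-10 m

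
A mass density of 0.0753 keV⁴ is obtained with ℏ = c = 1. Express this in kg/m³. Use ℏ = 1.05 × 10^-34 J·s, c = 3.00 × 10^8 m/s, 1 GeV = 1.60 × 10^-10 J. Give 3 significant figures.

1.75 × 10^-5 kg/m³

Mass density is [E]/(c²[L]³) = [E]⁴/(ℏ³c⁵).
1 GeV⁴ → 1/(ℏ³c⁵) × (1 GeV in J)⁴ = 2.33 × 10^20 kg/m³.
Convert the energy scale: 0.0753 keV⁴ = 7.53 × 10^-26 GeV⁴.
Result: 7.53 × 10^-26 × 2.33 × 10^20 = 1.75 × 10^-5 kg/m³.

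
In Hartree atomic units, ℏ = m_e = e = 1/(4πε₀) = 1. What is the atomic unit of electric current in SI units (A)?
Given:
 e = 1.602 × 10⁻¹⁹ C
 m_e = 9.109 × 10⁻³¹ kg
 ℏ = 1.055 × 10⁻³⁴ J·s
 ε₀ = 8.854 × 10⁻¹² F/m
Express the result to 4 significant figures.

From ℏ = m_e = e = 1/(4πε₀) = 1 the current scale is I_au = e E_h/ℏ = m_e e⁵/((4πε₀)²ℏ³).
E_h = 4.354 × 10⁻¹⁸ J
e·E_h/ℏ = 6.612 × 10⁻³ A

6.612 × 10⁻³ A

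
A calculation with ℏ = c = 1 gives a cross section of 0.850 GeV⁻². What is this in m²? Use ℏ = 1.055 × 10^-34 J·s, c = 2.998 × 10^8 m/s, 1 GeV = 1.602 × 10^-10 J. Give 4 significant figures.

3.313 × 10^-32 m²

Area is [L]² = [E]⁻²·(ℏc)²; restore (ℏc)².
1 GeV⁻² → (ℏc)² × (1 GeV in J)⁻² = 3.898 × 10^-32 m².
Result: 0.850 × 3.898 × 10^-32 = 3.313 × 10^-32 m².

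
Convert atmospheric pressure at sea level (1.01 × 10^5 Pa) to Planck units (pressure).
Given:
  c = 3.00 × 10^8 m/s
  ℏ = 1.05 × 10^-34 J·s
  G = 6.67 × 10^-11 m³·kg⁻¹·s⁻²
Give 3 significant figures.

2.16 × 10^-109

Planck pressure: p_P = c⁷/(ℏG²) = 4.68 × 10^113 Pa.
1.01 × 10^5 / 4.68 × 10^113 = 2.16 × 10^-109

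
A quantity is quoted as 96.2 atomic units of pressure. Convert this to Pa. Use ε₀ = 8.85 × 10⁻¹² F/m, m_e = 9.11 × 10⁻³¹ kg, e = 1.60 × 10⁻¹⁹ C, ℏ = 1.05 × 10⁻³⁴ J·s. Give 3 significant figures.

One atomic unit of pressure: P_au = E_h/a₀³ = m_e⁴e¹⁰/((4πε₀)⁵ℏ⁸) = 3.01 × 10¹³ Pa.
96.2 × 3.01 × 10¹³ Pa = 2.90 × 10¹⁵ Pa

2.90 × 10¹⁵ Pa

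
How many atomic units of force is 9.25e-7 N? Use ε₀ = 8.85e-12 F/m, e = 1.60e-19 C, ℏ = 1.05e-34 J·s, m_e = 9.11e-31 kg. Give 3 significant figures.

atomic unit of force: F_au = E_h/a₀ = m_e²e⁶/((4πε₀)³ℏ⁴) = 8.33e-8 N.
9.25e-7 / 8.33e-8 = 11.1

11.1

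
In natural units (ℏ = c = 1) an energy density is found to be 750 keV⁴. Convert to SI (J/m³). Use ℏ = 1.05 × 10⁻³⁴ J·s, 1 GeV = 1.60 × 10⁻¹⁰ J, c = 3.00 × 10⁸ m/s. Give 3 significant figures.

[E]/[L]³ = [E]⁴/(ℏc)³; restore (ℏc)⁻³.
1 GeV⁴ → 1/(ℏc)³ × (1 GeV in J)⁴ = 2.10 × 10³⁷ J/m³.
Convert the energy scale: 750 keV⁴ = 7.50 × 10⁻²² GeV⁴.
Result: 7.50 × 10⁻²² × 2.10 × 10³⁷ = 1.57 × 10¹⁶ J/m³.

1.57 × 10¹⁶ J/m³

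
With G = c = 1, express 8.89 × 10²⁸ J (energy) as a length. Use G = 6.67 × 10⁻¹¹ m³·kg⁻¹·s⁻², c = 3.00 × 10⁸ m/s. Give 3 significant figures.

Energy → length via G/c⁴.
8.89 × 10²⁸ J × (G/c⁴) = 7.32 × 10⁻¹⁶ m

7.32 × 10⁻¹⁶ m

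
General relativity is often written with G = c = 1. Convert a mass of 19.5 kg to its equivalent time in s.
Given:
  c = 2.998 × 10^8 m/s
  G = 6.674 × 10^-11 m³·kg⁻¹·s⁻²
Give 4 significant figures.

Mass → time via G/c³.
19.5 kg × (G/c³) = 4.830 × 10^-35 s

4.830 × 10^-35 s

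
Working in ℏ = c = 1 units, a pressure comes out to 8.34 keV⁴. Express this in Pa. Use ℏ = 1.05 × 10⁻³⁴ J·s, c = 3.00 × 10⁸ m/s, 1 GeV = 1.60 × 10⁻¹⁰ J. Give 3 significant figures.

1.75 × 10¹⁴ Pa

Pressure is [E]/[L]³ = [E]⁴/(ℏc)³.
1 GeV⁴ → 1/(ℏc)³ × (1 GeV in J)⁴ = 2.10 × 10³⁷ Pa.
Convert the energy scale: 8.34 keV⁴ = 8.34 × 10⁻²⁴ GeV⁴.
Result: 8.34 × 10⁻²⁴ × 2.10 × 10³⁷ = 1.75 × 10¹⁴ Pa.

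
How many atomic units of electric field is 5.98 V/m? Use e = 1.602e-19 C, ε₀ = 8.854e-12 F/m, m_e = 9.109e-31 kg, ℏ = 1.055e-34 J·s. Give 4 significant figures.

1.165e-11

atomic unit of electric field: E_au = E_h/(e a₀) = m_e²e⁵/((4πε₀)³ℏ⁴) = 5.131e11 V/m.
5.98 / 5.131e11 = 1.165e-11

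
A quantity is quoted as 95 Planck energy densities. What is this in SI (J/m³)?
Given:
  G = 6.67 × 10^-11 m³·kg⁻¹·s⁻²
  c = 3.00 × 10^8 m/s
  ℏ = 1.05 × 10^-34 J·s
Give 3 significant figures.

One Planck energy density: u_P = c⁷/(ℏG²) = 4.68 × 10^113 J/m³.
95 × 4.68 × 10^113 J/m³ = 4.45 × 10^115 J/m³

4.45 × 10^115 J/m³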